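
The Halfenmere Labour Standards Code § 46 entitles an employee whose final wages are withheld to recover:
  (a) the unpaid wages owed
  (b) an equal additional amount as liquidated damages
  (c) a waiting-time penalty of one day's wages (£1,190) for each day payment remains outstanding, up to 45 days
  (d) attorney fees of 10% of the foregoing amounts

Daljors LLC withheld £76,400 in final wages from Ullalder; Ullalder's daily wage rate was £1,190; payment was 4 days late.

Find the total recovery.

Liquidated damages (equal amount): £76,400
Penalty days: min(4, 45) = 4
Waiting-time penalty: 4 × £1,190 = £4,760
Subtotal: £76,400 + £76,400 + £4,760 = £157,560
Attorney fees: 10% of £157,560 = £15,756
Total award: £157,560 + £15,756 = £173,316

£173,316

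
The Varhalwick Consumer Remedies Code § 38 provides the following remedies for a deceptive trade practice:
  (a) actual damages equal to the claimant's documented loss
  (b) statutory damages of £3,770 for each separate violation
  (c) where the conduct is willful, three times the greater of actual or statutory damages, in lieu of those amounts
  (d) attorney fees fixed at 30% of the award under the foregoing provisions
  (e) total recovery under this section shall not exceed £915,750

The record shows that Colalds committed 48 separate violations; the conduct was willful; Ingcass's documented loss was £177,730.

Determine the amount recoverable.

Statutory damages: 48 × £3,770 = £180,960
Greater of actual damages (£177,730) or statutory damages (£180,960): £180,960
Trebled: 3 × £180,960 = £542,880
Attorney fees: 30% of £542,880 = £162,864
Total before cap: £542,880 + £162,864 = £705,744
Cap at £915,750: £705,744 is within the cap, no reduction.

£705,744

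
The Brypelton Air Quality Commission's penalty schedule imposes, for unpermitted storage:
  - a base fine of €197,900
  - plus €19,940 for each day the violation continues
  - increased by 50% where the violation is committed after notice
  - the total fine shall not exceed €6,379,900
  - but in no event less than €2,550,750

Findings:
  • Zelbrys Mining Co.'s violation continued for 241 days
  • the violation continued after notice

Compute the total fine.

Per-day component: 241 × €19,940 = €4,805,540
Base plus per-day: €197,900 + €4,805,540 = €5,003,440
Enhancement: 50% of €5,003,440 = €2,501,720
Enhanced fine: €5,003,440 + €2,501,720 = €7,505,160
Cap at €6,379,900: €7,505,160 exceeds the cap → €6,379,900
Minimum €2,550,750: €6,379,900 meets the minimum, no increase.

€6,379,900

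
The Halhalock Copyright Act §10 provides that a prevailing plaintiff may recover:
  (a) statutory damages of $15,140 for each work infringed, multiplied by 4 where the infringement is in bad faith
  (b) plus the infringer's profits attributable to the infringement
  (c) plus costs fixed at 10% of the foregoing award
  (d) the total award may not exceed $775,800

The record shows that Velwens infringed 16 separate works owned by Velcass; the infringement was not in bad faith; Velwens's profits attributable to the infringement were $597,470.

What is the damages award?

Statutory damages: 16 × $15,140 = $242,240
Infringement not in bad faith: no ×4 enhancement.
Combined award: $242,240 + $597,470 = $839,710
Costs: 10% of $839,710 = $83,971
Award plus costs: $839,710 + $83,971 = $923,681
Cap at $775,800: $923,681 exceeds the cap → $775,800

$775,800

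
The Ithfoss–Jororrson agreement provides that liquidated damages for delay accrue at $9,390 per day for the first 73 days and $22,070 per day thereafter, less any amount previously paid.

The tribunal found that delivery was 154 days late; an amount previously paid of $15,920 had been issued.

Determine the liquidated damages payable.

First 73 days: 73 × $9,390 = $685,470
Remaining days: (154 − 73) × $22,070 = $1,787,670
Accrued per-day damages: $685,470 + $1,787,670 = $2,473,140
Less amount previously paid: $2,473,140 − $15,920 = $2,457,220

$2,457,220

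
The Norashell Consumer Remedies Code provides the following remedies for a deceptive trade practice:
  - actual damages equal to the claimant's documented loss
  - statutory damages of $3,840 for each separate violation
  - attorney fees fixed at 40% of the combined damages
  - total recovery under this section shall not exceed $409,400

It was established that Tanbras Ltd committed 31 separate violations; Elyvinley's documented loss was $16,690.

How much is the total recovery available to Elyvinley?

$190,022

Statutory damages: 31 × $3,840 = $119,040
Combined damages: $16,690 + $119,040 = $135,730
Attorney fees: 40% of $135,730 = $54,292
Total before cap: $135,730 + $54,292 = $190,022
Cap at $409,400: $190,022 is within the cap, no reduction.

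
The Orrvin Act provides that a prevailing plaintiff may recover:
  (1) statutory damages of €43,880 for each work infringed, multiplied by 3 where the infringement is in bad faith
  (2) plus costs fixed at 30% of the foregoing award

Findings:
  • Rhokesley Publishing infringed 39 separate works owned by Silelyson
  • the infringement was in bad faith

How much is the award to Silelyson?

€6,674,148

Statutory damages: 39 × €43,880 = €1,711,320
Trebled: 3 × €1,711,320 = €5,133,960
Costs: 30% of €5,133,960 = €1,540,188
Award plus costs: €5,133,960 + €1,540,188 = €6,674,148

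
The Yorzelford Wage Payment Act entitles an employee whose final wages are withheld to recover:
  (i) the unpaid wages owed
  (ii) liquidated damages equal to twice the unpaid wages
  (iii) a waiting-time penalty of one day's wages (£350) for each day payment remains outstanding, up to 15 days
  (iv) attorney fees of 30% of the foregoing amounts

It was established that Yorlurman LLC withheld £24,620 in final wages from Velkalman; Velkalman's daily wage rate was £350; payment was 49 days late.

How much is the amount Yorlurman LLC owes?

£102,843

Doubled: 2 × £24,620 = £49,240
Penalty days: min(49, 15) = 15
Waiting-time penalty: 15 × £350 = £5,250
Subtotal: £24,620 + £49,240 + £5,250 = £79,110
Attorney fees: 30% of £79,110 = £23,733
Total award: £79,110 + £23,733 = £102,843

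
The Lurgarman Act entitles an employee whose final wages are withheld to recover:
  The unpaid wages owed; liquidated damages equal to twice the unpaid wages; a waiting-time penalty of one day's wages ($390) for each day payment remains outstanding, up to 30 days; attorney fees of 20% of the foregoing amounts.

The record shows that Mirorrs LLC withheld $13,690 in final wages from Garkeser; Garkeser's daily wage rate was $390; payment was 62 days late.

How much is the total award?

Total award: $63,324

Doubled: 2 × $13,690 = $27,380
Penalty days: min(62, 30) = 30
Waiting-time penalty: 30 × $390 = $11,700
Subtotal: $13,690 + $27,380 + $11,700 = $52,770
Attorney fees: 20% of $52,770 = $10,554
Total award: $52,770 + $10,554 = $63,324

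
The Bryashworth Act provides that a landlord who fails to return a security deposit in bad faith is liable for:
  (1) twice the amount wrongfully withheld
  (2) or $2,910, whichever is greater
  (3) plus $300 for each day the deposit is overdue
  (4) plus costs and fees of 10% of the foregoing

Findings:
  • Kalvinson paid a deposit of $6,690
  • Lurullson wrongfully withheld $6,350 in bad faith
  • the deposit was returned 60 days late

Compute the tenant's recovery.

Doubled: 2 × $6,350 = $12,700
Minimum $2,910: $12,700 meets the minimum, no increase.
Late-return penalty: 60 × $300 = $18,000
Damages plus late penalty: $12,700 + $18,000 = $30,700
Costs and fees: 10% of $30,700 = $3,070
Total recovery: $30,700 + $3,070 = $33,770

$33,770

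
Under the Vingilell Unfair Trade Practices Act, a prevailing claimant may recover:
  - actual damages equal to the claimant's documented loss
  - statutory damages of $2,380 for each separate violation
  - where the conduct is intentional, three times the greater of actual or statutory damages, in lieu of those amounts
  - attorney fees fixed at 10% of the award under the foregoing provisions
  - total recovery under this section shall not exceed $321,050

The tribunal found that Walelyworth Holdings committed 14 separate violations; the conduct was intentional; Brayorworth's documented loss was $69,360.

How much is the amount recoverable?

$228,888

Statutory damages: 14 × $2,380 = $33,320
Greater of actual damages ($69,360) or statutory damages ($33,320): $69,360
Trebled: 3 × $69,360 = $208,080
Attorney fees: 10% of $208,080 = $20,808
Total before cap: $208,080 + $20,808 = $228,888
Cap at $321,050: $228,888 is within the cap, no reduction.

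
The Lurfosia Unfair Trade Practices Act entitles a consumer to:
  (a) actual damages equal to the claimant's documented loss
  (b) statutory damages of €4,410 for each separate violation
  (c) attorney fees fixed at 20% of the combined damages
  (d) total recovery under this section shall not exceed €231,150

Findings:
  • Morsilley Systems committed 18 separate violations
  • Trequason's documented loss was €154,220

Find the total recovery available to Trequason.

Statutory damages: 18 × €4,410 = €79,380
Combined damages: €154,220 + €79,380 = €233,600
Attorney fees: 20% of €233,600 = €46,720
Total before cap: €233,600 + €46,720 = €280,320
Cap at €231,150: €280,320 exceeds the cap → €231,150

€231,150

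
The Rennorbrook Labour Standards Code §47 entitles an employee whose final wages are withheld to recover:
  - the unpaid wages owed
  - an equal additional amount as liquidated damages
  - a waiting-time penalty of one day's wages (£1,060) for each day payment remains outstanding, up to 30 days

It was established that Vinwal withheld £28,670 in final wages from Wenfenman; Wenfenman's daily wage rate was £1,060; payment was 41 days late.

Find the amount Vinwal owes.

Liquidated damages (equal amount): £28,670
Penalty days: min(41, 30) = 30
Waiting-time penalty: 30 × £1,060 = £31,800
Total award: £28,670 + £28,670 + £31,800 = £89,140

£89,140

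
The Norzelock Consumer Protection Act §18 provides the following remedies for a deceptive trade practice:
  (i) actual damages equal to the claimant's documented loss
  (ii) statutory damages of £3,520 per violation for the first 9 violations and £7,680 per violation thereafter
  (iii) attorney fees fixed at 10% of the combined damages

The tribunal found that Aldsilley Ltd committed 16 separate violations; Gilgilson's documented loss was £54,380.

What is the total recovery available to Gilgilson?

First 9 violations: 9 × £3,520 = £31,680
Remaining violations: (16 − 9) × £7,680 = £53,760
Statutory damages: £31,680 + £53,760 = £85,440
Combined damages: £54,380 + £85,440 = £139,820
Attorney fees: 10% of £139,820 = £13,982
Total recovery: £139,820 + £13,982 = £153,802

£153,802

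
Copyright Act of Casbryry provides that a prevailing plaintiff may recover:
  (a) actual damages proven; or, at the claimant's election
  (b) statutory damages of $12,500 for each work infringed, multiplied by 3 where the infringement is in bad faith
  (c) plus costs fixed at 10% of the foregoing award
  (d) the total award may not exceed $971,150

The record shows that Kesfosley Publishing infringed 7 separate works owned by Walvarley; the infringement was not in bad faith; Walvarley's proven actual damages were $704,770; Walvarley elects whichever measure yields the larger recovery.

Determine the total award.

Statutory damages: 7 × $12,500 = $87,500
Infringement not in bad faith: no ×3 enhancement.
Greater of actual damages ($704,770) or statutory damages ($87,500): $704,770
Costs: 10% of $704,770 = $70,477
Award plus costs: $704,770 + $70,477 = $775,247
Cap at $971,150: $775,247 is within the cap, no reduction.

$775,247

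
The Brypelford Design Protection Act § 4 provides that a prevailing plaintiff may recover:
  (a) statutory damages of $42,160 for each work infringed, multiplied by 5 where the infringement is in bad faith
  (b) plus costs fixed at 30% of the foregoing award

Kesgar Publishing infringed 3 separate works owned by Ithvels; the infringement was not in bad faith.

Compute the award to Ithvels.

Statutory damages: 3 × $42,160 = $126,480
Infringement not in bad faith: no ×5 enhancement.
Costs: 30% of $126,480 = $37,944
Award plus costs: $126,480 + $37,944 = $164,424

$164,424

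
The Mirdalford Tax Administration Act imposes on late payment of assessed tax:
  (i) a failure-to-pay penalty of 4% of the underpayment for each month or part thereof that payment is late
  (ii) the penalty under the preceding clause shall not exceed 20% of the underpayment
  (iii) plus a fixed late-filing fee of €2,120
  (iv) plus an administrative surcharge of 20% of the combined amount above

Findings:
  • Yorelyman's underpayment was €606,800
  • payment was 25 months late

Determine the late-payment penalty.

€148,176

Accrued rate: 4% × 25 = 100%, capped at 20% → 20%
Failure-to-pay penalty: 20% of €606,800 = €121,360
Penalty before surcharge: €121,360 + €2,120 = €123,480
Administrative surcharge: 20% of €123,480 = €24,696
Total penalty: €123,480 + €24,696 = €148,176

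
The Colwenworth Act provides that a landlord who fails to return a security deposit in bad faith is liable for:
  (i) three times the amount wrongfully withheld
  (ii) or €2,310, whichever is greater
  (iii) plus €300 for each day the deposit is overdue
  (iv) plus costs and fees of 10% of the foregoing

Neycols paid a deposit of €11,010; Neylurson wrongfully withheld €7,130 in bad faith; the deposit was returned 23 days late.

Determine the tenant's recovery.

Trebled: 3 × €7,130 = €21,390
Minimum €2,310: €21,390 meets the minimum, no increase.
Late-return penalty: 23 × €300 = €6,900
Damages plus late penalty: €21,390 + €6,900 = €28,290
Costs and fees: 10% of €28,290 = €2,829
Total recovery: €28,290 + €2,829 = €31,119

Recovery: €31,119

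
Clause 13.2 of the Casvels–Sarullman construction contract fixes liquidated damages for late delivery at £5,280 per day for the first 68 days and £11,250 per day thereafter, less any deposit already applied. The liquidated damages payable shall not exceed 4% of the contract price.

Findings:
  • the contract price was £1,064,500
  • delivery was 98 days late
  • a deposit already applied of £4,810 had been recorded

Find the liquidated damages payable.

First 68 days: 68 × £5,280 = £359,040
Remaining days: (98 − 68) × £11,250 = £337,500
Accrued per-day damages: £359,040 + £337,500 = £696,540
Less deposit already applied: £696,540 − £4,810 = £691,730
Cap: 4% of £1,064,500 = £42,580
Cap at £42,580: £691,730 exceeds the cap → £42,580

£42,580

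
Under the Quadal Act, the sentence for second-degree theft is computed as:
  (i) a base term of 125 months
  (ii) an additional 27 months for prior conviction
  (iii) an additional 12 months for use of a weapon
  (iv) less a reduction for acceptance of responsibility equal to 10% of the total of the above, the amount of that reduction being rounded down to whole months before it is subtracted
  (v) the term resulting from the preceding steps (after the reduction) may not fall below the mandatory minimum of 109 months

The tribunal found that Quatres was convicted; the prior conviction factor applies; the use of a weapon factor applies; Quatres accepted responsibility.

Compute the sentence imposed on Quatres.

148 months

Prior conviction enhancement: +27 months
Use of a weapon enhancement: +12 months
Adjusted term: 125 months + 27 months + 12 months = 164 months
Acceptance of responsibility reduction: 10% of 164 months = 16 months (rounded down)
After reduction: 164 − 16 = 148 months
Minimum 109 months: 148 months meets the minimum, no increase.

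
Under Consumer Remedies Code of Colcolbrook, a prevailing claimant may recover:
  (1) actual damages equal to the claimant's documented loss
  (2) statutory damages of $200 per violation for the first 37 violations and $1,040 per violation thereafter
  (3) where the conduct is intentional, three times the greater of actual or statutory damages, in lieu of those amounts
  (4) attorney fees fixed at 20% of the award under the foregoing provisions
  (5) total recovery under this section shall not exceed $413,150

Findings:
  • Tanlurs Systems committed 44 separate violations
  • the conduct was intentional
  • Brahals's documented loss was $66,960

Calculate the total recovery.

First 37 violations: 37 × $200 = $7,400
Remaining violations: (44 − 37) × $1,040 = $7,280
Statutory damages: $7,400 + $7,280 = $14,680
Greater of actual damages ($66,960) or statutory damages ($14,680): $66,960
Trebled: 3 × $66,960 = $200,880
Attorney fees: 20% of $200,880 = $40,176
Total before cap: $200,880 + $40,176 = $241,056
Cap at $413,150: $241,056 is within the cap, no reduction.

$241,056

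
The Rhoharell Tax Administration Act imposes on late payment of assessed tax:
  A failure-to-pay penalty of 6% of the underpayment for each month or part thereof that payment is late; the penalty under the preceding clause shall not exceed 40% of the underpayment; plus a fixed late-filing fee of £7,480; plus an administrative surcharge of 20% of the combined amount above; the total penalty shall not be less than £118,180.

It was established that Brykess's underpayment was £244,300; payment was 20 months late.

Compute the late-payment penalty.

£126,240

Accrued rate: 6% × 20 = 120%, capped at 40% → 40%
Failure-to-pay penalty: 40% of £244,300 = £97,720
Penalty before surcharge: £97,720 + £7,480 = £105,200
Administrative surcharge: 20% of £105,200 = £21,040
Total penalty: £105,200 + £21,040 = £126,240
Minimum £118,180: £126,240 meets the minimum, no increase.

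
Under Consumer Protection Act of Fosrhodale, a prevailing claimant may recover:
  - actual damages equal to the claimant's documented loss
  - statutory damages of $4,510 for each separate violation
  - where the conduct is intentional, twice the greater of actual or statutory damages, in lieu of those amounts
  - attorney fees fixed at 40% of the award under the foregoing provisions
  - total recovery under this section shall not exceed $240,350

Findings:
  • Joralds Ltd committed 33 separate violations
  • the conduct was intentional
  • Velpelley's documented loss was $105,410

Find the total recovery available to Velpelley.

Statutory damages: 33 × $4,510 = $148,830
Greater of actual damages ($105,410) or statutory damages ($148,830): $148,830
Doubled: 2 × $148,830 = $297,660
Attorney fees: 40% of $297,660 = $119,064
Total before cap: $297,660 + $119,064 = $416,724
Cap at $240,350: $416,724 exceeds the cap → $240,350

$240,350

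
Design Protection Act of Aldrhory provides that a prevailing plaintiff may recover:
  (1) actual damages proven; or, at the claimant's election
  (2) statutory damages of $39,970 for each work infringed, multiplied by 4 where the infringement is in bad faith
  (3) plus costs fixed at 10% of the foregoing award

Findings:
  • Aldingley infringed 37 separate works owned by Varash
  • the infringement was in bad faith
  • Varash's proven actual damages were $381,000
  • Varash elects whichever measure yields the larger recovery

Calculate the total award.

Statutory damages: 37 × $39,970 = $1,478,890
Multiplied by 4: 4 × $1,478,890 = $5,915,560
Greater of actual damages ($381,000) or enhanced statutory damages ($5,915,560): $5,915,560
Costs: 10% of $5,915,560 = $591,556
Award plus costs: $5,915,560 + $591,556 = $6,507,116

Award: $6,507,116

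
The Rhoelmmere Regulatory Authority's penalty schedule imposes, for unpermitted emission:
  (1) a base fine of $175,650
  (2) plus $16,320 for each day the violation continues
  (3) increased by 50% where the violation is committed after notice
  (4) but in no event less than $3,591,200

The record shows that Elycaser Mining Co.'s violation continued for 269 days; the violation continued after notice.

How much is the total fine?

$6,848,595

Per-day component: 269 × $16,320 = $4,390,080
Base plus per-day: $175,650 + $4,390,080 = $4,565,730
Enhancement: 50% of $4,565,730 = $2,282,865
Enhanced fine: $4,565,730 + $2,282,865 = $6,848,595
Minimum $3,591,200: $6,848,595 meets the minimum, no increase.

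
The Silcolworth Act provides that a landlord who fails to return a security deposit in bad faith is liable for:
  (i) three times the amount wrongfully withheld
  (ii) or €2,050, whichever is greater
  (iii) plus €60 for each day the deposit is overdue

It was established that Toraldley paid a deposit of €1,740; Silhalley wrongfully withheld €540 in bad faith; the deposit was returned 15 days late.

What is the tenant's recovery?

€2,950

Trebled: 3 × €540 = €1,620
Minimum €2,050: €1,620 is below the minimum → €2,050
Late-return penalty: 15 × €60 = €900
Damages plus late penalty: €2,050 + €900 = €2,950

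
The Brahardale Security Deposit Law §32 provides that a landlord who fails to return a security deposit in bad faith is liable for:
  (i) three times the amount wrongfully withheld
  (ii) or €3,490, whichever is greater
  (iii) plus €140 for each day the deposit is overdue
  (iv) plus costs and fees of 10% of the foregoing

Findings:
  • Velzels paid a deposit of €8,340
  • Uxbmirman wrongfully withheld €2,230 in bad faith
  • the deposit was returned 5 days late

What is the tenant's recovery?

Recovery: €8,129

Trebled: 3 × €2,230 = €6,690
Minimum €3,490: €6,690 meets the minimum, no increase.
Late-return penalty: 5 × €140 = €700
Damages plus late penalty: €6,690 + €700 = €7,390
Costs and fees: 10% of €7,390 = €739
Total recovery: €7,390 + €739 = €8,129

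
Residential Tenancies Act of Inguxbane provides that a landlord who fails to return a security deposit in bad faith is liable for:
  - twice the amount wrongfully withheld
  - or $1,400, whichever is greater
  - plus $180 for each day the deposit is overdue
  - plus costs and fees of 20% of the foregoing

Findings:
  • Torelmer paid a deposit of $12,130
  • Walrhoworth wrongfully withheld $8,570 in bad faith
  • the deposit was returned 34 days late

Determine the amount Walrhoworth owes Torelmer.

Doubled: 2 × $8,570 = $17,140
Minimum $1,400: $17,140 meets the minimum, no increase.
Late-return penalty: 34 × $180 = $6,120
Damages plus late penalty: $17,140 + $6,120 = $23,260
Costs and fees: 20% of $23,260 = $4,652
Total recovery: $23,260 + $4,652 = $27,912

$27,912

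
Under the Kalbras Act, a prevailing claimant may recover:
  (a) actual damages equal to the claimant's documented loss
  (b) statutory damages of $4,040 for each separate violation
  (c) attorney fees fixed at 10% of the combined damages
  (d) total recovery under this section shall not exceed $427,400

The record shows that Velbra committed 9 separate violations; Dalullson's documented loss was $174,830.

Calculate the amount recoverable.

$232,309

Statutory damages: 9 × $4,040 = $36,360
Combined damages: $174,830 + $36,360 = $211,190
Attorney fees: 10% of $211,190 = $21,119
Total before cap: $211,190 + $21,119 = $232,309
Cap at $427,400: $232,309 is within the cap, no reduction.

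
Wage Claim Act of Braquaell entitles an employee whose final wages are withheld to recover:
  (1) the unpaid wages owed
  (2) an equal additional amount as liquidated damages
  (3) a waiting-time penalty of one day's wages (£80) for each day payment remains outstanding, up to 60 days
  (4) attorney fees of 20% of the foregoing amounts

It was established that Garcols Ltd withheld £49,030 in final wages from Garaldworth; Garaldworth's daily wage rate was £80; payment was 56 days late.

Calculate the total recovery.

Liquidated damages (equal amount): £49,030
Penalty days: min(56, 60) = 56
Waiting-time penalty: 56 × £80 = £4,480
Subtotal: £49,030 + £49,030 + £4,480 = £102,540
Attorney fees: 20% of £102,540 = £20,508
Total award: £102,540 + £20,508 = £123,048

£123,048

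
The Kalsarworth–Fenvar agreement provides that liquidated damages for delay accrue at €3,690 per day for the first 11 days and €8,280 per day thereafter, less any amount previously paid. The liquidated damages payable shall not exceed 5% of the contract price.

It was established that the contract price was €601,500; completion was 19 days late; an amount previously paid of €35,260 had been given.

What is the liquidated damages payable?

Liquidated damages: €30,075

First 11 days: 11 × €3,690 = €40,590
Remaining days: (19 − 11) × €8,280 = €66,240
Accrued per-day damages: €40,590 + €66,240 = €106,830
Less amount previously paid: €106,830 − €35,260 = €71,570
Cap: 5% of €601,500 = €30,075
Cap at €30,075: €71,570 exceeds the cap → €30,075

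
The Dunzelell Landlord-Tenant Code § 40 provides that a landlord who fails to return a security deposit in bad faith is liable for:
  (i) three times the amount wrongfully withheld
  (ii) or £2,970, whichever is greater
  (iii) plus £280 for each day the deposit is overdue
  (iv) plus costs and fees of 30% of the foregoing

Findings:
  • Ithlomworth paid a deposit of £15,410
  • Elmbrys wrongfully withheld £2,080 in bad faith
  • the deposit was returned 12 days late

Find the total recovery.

Trebled: 3 × £2,080 = £6,240
Minimum £2,970: £6,240 meets the minimum, no increase.
Late-return penalty: 12 × £280 = £3,360
Damages plus late penalty: £6,240 + £3,360 = £9,600
Costs and fees: 30% of £9,600 = £2,880
Total recovery: £9,600 + £2,880 = £12,480

£12,480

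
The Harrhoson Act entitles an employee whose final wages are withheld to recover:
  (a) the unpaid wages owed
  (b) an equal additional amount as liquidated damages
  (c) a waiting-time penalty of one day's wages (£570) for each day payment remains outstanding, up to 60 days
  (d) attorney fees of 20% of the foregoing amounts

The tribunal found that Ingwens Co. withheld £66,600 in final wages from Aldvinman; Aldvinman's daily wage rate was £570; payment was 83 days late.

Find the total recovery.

Liquidated damages (equal amount): £66,600
Penalty days: min(83, 60) = 60
Waiting-time penalty: 60 × £570 = £34,200
Subtotal: £66,600 + £66,600 + £34,200 = £167,400
Attorney fees: 20% of £167,400 = £33,480
Total award: £167,400 + £33,480 = £200,880

£200,880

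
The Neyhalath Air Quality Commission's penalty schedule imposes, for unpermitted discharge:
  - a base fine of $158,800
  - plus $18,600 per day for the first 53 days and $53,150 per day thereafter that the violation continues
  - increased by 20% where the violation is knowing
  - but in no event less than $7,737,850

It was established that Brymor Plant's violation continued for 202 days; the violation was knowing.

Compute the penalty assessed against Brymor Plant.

First 53 days: 53 × $18,600 = $985,800
Remaining days: (202 − 53) × $53,150 = $7,919,350
Per-day component: $985,800 + $7,919,350 = $8,905,150
Base plus per-day: $158,800 + $8,905,150 = $9,063,950
Enhancement: 20% of $9,063,950 = $1,812,790
Enhanced fine: $9,063,950 + $1,812,790 = $10,876,740
Minimum $7,737,850: $10,876,740 meets the minimum, no increase.

$10,876,740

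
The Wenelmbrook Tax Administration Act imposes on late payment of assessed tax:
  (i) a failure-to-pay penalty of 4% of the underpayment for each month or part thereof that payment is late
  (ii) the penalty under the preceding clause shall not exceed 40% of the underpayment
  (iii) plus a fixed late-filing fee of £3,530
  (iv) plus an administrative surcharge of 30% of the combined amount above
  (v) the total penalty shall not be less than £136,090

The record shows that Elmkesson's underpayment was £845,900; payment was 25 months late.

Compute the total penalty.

£444,457

Accrued rate: 4% × 25 = 100%, capped at 40% → 40%
Failure-to-pay penalty: 40% of £845,900 = £338,360
Penalty before surcharge: £338,360 + £3,530 = £341,890
Administrative surcharge: 30% of £341,890 = £102,567
Total penalty: £341,890 + £102,567 = £444,457
Minimum £136,090: £444,457 meets the minimum, no increase.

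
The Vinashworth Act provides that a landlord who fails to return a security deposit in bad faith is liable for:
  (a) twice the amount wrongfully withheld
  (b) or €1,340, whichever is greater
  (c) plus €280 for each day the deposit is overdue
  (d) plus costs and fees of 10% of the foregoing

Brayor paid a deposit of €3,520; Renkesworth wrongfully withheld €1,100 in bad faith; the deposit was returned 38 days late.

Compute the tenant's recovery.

€14,124

Doubled: 2 × €1,100 = €2,200
Minimum €1,340: €2,200 meets the minimum, no increase.
Late-return penalty: 38 × €280 = €10,640
Damages plus late penalty: €2,200 + €10,640 = €12,840
Costs and fees: 10% of €12,840 = €1,284
Total recovery: €12,840 + €1,284 = €14,124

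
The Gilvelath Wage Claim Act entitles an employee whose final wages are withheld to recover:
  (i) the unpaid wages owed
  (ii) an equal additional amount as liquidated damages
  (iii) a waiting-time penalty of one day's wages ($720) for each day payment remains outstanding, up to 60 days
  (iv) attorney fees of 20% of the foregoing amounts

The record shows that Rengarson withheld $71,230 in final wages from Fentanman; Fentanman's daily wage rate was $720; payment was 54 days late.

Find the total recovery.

$217,608

Liquidated damages (equal amount): $71,230
Penalty days: min(54, 60) = 54
Waiting-time penalty: 54 × $720 = $38,880
Subtotal: $71,230 + $71,230 + $38,880 = $181,340
Attorney fees: 20% of $181,340 = $36,268
Total award: $181,340 + $36,268 = $217,608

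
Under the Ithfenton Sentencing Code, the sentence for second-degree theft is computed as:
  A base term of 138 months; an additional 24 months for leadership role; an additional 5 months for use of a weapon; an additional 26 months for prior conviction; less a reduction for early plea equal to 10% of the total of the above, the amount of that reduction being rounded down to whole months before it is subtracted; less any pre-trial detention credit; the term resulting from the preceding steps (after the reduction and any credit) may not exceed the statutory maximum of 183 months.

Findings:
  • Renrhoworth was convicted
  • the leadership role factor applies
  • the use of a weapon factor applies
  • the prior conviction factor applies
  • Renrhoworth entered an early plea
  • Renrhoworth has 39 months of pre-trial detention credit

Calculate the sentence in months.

Leadership role enhancement: +24 months
Use of a weapon enhancement: +5 months
Prior conviction enhancement: +26 months
Adjusted term: 138 months + 24 months + 5 months + 26 months = 193 months
Early plea reduction: 10% of 193 months = 19 months (rounded down)
After reduction: 193 − 19 = 174 months
Less pre-trial detention credit: 174 months − 39 months = 135 months
Cap at 183 months: 135 months is within the cap, no reduction.

135 months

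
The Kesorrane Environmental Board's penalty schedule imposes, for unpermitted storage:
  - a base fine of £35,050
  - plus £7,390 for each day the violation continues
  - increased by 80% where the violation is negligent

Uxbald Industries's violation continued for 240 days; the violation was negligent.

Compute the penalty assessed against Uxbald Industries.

£3,255,570

Per-day component: 240 × £7,390 = £1,773,600
Base plus per-day: £35,050 + £1,773,600 = £1,808,650
Enhancement: 80% of £1,808,650 = £1,446,920
Enhanced fine: £1,808,650 + £1,446,920 = £3,255,570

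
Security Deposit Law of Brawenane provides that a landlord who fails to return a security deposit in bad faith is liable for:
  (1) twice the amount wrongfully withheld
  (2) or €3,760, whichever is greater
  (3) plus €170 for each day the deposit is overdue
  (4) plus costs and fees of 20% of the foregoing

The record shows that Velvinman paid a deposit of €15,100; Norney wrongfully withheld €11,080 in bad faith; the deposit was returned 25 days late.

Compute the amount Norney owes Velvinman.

Doubled: 2 × €11,080 = €22,160
Minimum €3,760: €22,160 meets the minimum, no increase.
Late-return penalty: 25 × €170 = €4,250
Damages plus late penalty: €22,160 + €4,250 = €26,410
Costs and fees: 20% of €26,410 = €5,282
Total recovery: €26,410 + €5,282 = €31,692

€31,692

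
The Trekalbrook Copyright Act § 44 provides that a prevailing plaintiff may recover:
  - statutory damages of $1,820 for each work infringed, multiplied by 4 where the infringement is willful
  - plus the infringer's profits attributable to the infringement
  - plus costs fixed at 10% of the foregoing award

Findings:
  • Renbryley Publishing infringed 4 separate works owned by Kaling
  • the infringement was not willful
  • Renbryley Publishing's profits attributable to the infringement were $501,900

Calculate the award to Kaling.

Statutory damages: 4 × $1,820 = $7,280
Infringement not willful: no ×4 enhancement.
Combined award: $7,280 + $501,900 = $509,180
Costs: 10% of $509,180 = $50,918
Award plus costs: $509,180 + $50,918 = $560,098

Award: $560,098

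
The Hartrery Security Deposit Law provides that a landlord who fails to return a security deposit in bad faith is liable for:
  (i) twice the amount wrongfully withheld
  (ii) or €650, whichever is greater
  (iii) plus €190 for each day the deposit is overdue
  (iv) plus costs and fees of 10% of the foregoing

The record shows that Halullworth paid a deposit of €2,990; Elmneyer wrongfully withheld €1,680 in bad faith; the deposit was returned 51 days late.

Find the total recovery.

Doubled: 2 × €1,680 = €3,360
Minimum €650: €3,360 meets the minimum, no increase.
Late-return penalty: 51 × €190 = €9,690
Damages plus late penalty: €3,360 + €9,690 = €13,050
Costs and fees: 10% of €13,050 = €1,305
Total recovery: €13,050 + €1,305 = €14,355

€14,355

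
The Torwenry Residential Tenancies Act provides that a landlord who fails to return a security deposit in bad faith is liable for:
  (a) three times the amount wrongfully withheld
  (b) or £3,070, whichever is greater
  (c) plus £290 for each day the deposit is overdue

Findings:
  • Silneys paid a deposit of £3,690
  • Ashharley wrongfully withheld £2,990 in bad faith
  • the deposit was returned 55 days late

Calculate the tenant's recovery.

Trebled: 3 × £2,990 = £8,970
Minimum £3,070: £8,970 meets the minimum, no increase.
Late-return penalty: 55 × £290 = £15,950
Damages plus late penalty: £8,970 + £15,950 = £24,920

£24,920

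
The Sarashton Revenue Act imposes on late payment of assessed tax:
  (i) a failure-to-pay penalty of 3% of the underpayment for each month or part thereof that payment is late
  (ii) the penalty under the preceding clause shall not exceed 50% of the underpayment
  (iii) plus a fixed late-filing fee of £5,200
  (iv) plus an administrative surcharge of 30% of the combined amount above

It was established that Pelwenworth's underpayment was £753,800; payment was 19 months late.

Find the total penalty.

Penalty: £496,730

Accrued rate: 3% × 19 = 57%, capped at 50% → 50%
Failure-to-pay penalty: 50% of £753,800 = £376,900
Penalty before surcharge: £376,900 + £5,200 = £382,100
Administrative surcharge: 30% of £382,100 = £114,630
Total penalty: £382,100 + £114,630 = £496,730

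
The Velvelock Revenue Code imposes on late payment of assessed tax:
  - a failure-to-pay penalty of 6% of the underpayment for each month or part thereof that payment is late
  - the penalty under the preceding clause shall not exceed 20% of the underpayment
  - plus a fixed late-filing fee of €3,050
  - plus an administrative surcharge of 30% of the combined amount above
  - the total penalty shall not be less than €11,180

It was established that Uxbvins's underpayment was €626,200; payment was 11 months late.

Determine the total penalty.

€166,777

Accrued rate: 6% × 11 = 66%, capped at 20% → 20%
Failure-to-pay penalty: 20% of €626,200 = €125,240
Penalty before surcharge: €125,240 + €3,050 = €128,290
Administrative surcharge: 30% of €128,290 = €38,487
Total penalty: €128,290 + €38,487 = €166,777
Minimum €11,180: €166,777 meets the minimum, no increase.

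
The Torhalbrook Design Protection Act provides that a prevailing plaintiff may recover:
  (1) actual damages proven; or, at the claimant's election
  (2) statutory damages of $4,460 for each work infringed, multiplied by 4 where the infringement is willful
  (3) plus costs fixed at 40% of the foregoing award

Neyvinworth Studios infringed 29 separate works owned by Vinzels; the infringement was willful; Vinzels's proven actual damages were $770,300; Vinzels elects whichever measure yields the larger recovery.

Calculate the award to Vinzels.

Statutory damages: 29 × $4,460 = $129,340
Multiplied by 4: 4 × $129,340 = $517,360
Greater of actual damages ($770,300) or enhanced statutory damages ($517,360): $770,300
Costs: 40% of $770,300 = $308,120
Award plus costs: $770,300 + $308,120 = $1,078,420

$1,078,420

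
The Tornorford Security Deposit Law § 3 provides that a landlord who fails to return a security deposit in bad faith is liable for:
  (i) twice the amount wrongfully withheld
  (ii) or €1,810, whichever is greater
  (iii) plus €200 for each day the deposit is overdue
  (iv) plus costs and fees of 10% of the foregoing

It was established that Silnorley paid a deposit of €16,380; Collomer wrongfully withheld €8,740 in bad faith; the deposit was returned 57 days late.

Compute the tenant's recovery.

€31,768

Doubled: 2 × €8,740 = €17,480
Minimum €1,810: €17,480 meets the minimum, no increase.
Late-return penalty: 57 × €200 = €11,400
Damages plus late penalty: €17,480 + €11,400 = €28,880
Costs and fees: 10% of €28,880 = €2,888
Total recovery: €28,880 + €2,888 = €31,768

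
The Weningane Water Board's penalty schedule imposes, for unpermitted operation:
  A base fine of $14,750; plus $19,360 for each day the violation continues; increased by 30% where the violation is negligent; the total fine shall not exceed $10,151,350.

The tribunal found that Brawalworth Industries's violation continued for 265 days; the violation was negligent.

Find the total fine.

$6,688,695

Per-day component: 265 × $19,360 = $5,130,400
Base plus per-day: $14,750 + $5,130,400 = $5,145,150
Enhancement: 30% of $5,145,150 = $1,543,545
Enhanced fine: $5,145,150 + $1,543,545 = $6,688,695
Cap at $10,151,350: $6,688,695 is within the cap, no reduction.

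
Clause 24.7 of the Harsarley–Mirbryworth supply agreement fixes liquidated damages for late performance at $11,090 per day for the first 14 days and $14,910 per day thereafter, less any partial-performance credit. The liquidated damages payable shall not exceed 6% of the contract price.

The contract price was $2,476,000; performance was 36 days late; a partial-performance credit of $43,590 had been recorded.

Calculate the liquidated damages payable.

$148,560

First 14 days: 14 × $11,090 = $155,260
Remaining days: (36 − 14) × $14,910 = $328,020
Accrued per-day damages: $155,260 + $328,020 = $483,280
Less partial-performance credit: $483,280 − $43,590 = $439,690
Cap: 6% of $2,476,000 = $148,560
Cap at $148,560: $439,690 exceeds the cap → $148,560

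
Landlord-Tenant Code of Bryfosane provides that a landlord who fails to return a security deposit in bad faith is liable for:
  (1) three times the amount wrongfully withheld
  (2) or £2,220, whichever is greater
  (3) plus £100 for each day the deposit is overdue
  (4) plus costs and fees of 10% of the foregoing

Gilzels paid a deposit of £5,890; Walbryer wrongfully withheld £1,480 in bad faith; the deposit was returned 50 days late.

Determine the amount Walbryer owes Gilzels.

Trebled: 3 × £1,480 = £4,440
Minimum £2,220: £4,440 meets the minimum, no increase.
Late-return penalty: 50 × £100 = £5,000
Damages plus late penalty: £4,440 + £5,000 = £9,440
Costs and fees: 10% of £9,440 = £944
Total recovery: £9,440 + £944 = £10,384

£10,384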